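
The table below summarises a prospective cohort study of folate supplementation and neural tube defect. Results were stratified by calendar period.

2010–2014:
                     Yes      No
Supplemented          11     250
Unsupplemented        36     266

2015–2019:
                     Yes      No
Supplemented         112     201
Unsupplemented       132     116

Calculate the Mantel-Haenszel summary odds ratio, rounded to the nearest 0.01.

OR_MH = Σ(aᵢdᵢ/nᵢ) / Σ(bᵢcᵢ/nᵢ), where nᵢ is the stratum total.
Stratum 1 (2010–2014): n = 563; a·d/n = 11·266/563 = 5.1972; b·c/n = 250·36/563 = 15.9858
Stratum 2 (2015–2019): n = 561; a·d/n = 112·116/561 = 23.1586; b·c/n = 201·132/561 = 47.2941
OR_MH = (5.1972 + 23.1586) / (15.9858 + 47.2941) = 28.3558 / 63.2799 = 0.44810

0.45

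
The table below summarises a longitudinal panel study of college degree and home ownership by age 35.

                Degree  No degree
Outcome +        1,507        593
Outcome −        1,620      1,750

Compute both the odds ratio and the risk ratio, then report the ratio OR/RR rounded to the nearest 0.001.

Reading the table with exposure as columns: a = 1507 (Degree, case), b = 1620 (Degree, non-case), c = 593 (No degree, case), d = 1750.
OR = (1507·1750)/(1620·593) = 2637250/960660 = 2.74525
Risk in exposed = 1507/3127 = 0.48193; risk in unexposed = 593/2343 = 0.25309; RR = 1.90416
OR/RR = 2.74525 / 1.90416 = 1.44171
The outcome is not rare, so the OR lies further from 1 than the RR.

1.442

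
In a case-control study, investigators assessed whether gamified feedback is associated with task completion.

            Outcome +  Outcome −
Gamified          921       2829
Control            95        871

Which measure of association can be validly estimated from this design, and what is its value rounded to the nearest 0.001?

2.985

Cells: a = 921, b = 2829, c = 95, d = 871.
This is a case-control study: participants were sampled on outcome status, so risks in the source population cannot be estimated directly — relative risk is not valid here. The odds ratio is the appropriate measure.
OR = (a·d)/(b·c) = (921 × 871) / (2829 × 95) = 802191 / 268755 = 2.98484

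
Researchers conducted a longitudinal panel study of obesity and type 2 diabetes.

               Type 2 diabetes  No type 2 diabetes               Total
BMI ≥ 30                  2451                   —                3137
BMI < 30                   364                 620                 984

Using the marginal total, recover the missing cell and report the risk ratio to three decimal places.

2.112

The missing cell is in the exposed row: 3137 − 2451 = 686.
So a = 2451, b = 686, c = 364, d = 620.
RR = [a/(a+b)] / [c/(c+d)] = (2451/3137) / (364/984) = 0.78132/0.36992 = 2.11214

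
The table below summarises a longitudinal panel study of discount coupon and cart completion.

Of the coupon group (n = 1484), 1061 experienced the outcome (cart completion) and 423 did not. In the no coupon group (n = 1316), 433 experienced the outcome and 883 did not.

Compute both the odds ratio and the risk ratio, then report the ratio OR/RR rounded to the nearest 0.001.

From the description: a = 1061, b = 423, c = 433, d = 883.
OR = (1061·883)/(423·433) = 936863/183159 = 5.11503
Risk in exposed = 1061/1484 = 0.71496; risk in unexposed = 433/1316 = 0.32903; RR = 2.17295
OR/RR = 5.11503 / 2.17295 = 2.35396
The outcome is not rare, so the OR lies further from 1 than the RR.

2.354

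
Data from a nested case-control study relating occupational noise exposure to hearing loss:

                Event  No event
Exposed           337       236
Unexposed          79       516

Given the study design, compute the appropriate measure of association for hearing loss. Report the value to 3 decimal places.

Cells: a = 337, b = 236, c = 79, d = 516.
This is a nested case-control study: participants were sampled on outcome status, so risks in the source population cannot be estimated directly — relative risk is not valid here. The odds ratio is the appropriate measure.
OR = (a·d)/(b·c) = (337 × 516) / (236 × 79) = 173892 / 18644 = 9.32697

9.327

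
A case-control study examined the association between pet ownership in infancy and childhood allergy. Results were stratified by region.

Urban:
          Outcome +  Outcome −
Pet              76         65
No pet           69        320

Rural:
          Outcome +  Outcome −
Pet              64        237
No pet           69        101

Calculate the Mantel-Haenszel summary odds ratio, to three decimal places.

OR_MH = Σ(aᵢdᵢ/nᵢ) / Σ(bᵢcᵢ/nᵢ), where nᵢ is the stratum total.
Stratum 1 (Urban): n = 530; a·d/n = 76·320/530 = 45.8868; b·c/n = 65·69/530 = 8.4623
Stratum 2 (Rural): n = 471; a·d/n = 64·101/471 = 13.7240; b·c/n = 237·69/471 = 34.7197
OR_MH = (45.8868 + 13.7240) / (8.4623 + 34.7197) = 59.6108 / 43.1820 = 1.38045

1.380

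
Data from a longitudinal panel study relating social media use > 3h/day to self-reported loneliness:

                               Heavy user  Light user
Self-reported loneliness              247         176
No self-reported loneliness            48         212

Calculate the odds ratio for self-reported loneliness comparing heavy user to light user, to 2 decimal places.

Reading the table with exposure as columns: a = 247 (Heavy user, case), b = 48 (Heavy user, non-case), c = 176 (Light user, case), d = 212.
OR = (a·d)/(b·c) = (247 × 212) / (48 × 176) = 52364 / 8448 = 6.19839
The odds of self-reported loneliness are about 6.20 times as high in the heavy user group.

6.20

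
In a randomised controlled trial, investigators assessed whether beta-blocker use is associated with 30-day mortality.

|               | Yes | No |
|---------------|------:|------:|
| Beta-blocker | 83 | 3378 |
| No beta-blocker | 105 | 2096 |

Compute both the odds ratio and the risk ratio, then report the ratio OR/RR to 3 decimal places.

Cells: a = 83, b = 3378, c = 105, d = 2096.
OR = (83·2096)/(3378·105) = 173968/354690 = 0.49048
Risk in exposed = 83/3461 = 0.02398; risk in unexposed = 105/2201 = 0.04771; RR = 0.50270
OR/RR = 0.49048 / 0.50270 = 0.97569
The outcome is rare in both groups, so OR ≈ RR (ratio near 1).

0.976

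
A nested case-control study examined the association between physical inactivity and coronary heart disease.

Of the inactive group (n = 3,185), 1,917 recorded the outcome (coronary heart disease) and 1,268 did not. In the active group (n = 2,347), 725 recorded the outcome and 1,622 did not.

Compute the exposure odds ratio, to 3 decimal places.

From the description: a = 1917, b = 1268, c = 725, d = 1622.
OR = (a·d)/(b·c) = (1917 × 1622) / (1268 × 725) = 3109374 / 919300 = 3.38233
The odds of coronary heart disease are about 3.38 times as high in the inactive group.

3.382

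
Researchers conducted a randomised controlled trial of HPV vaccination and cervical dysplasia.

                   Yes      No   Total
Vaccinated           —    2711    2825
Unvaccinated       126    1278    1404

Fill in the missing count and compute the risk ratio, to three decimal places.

The missing cell is in the exposed row: 2825 − 2711 = 114.
So a = 114, b = 2711, c = 126, d = 1278.
RR = [a/(a+b)] / [c/(c+d)] = (114/2825) / (126/1404) = 0.04035/0.08974 = 0.44966

0.450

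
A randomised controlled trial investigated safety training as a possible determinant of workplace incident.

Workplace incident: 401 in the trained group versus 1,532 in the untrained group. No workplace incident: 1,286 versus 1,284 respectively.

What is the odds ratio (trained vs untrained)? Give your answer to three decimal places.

0.261

From the description: a = 401, b = 1286, c = 1532, d = 1284.
OR = (a·d)/(b·c) = (401 × 1284) / (1286 × 1532) = 514884 / 1970152 = 0.26134
Exposure is associated with lower odds of workplace incident (OR = 0.26 < 1).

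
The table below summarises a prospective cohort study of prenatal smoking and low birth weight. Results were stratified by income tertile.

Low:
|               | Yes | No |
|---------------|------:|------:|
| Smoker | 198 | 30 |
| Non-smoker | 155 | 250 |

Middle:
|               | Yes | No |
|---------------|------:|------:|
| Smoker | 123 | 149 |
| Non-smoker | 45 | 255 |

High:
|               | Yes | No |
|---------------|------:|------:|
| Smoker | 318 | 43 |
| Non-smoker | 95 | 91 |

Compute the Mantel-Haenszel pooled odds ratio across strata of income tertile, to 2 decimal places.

7.01

OR_MH = Σ(aᵢdᵢ/nᵢ) / Σ(bᵢcᵢ/nᵢ), where nᵢ is the stratum total.
Stratum 1 (Low): n = 633; a·d/n = 198·250/633 = 78.1991; b·c/n = 30·155/633 = 7.3460
Stratum 2 (Middle): n = 572; a·d/n = 123·255/572 = 54.8339; b·c/n = 149·45/572 = 11.7220
Stratum 3 (High): n = 547; a·d/n = 318·91/547 = 52.9031; b·c/n = 43·95/547 = 7.4680
OR_MH = (78.1991 + 54.8339 + 52.9031) / (7.3460 + 11.7220 + 7.4680) = 185.9361 / 26.5360 = 7.00694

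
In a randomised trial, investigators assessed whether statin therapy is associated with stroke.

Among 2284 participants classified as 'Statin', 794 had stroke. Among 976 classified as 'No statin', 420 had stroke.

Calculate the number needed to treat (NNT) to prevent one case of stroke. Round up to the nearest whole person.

13

Risk in treated group = 794/2284 = 0.34764; risk in control = 420/976 = 0.43033.
Absolute risk reduction = 0.43033 − 0.34764 = 0.08269
NNT = 1 / ARR = 1 / 0.08269 = 12.093 → round up → 13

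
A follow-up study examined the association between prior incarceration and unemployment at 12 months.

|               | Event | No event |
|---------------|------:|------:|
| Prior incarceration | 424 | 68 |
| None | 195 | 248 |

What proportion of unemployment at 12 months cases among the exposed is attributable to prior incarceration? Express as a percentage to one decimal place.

Cells: a = 424, b = 68, c = 195, d = 248.
Risk in exposed = 424/492 = 0.86179; risk in unexposed = 195/443 = 0.44018.
RR = 0.86179/0.44018 = 1.95781
AR% = (RR − 1)/RR × 100 = (1.95781 − 1)/1.95781 × 100 = 48.9224%

48.9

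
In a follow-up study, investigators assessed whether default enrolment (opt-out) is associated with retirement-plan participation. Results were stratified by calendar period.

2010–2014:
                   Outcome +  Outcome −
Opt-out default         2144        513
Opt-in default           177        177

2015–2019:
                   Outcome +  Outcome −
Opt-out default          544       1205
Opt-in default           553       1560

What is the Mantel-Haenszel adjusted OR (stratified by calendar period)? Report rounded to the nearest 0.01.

1.71

OR_MH = Σ(aᵢdᵢ/nᵢ) / Σ(bᵢcᵢ/nᵢ), where nᵢ is the stratum total.
Stratum 1 (2010–2014): n = 3011; a·d/n = 2144·177/3011 = 126.0339; b·c/n = 513·177/3011 = 30.1564
Stratum 2 (2015–2019): n = 3862; a·d/n = 544·1560/3862 = 219.7411; b·c/n = 1205·553/3862 = 172.5440
OR_MH = (126.0339 + 219.7411) / (30.1564 + 172.5440) = 345.7749 / 202.7004 = 1.70584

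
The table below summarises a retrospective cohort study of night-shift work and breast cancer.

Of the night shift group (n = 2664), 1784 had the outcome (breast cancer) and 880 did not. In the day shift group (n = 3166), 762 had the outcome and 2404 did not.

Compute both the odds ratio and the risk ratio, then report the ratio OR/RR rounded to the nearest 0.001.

From the description: a = 1784, b = 880, c = 762, d = 2404.
OR = (1784·2404)/(880·762) = 4288736/670560 = 6.39575
Risk in exposed = 1784/2664 = 0.66967; risk in unexposed = 762/3166 = 0.24068; RR = 2.78238
OR/RR = 6.39575 / 2.78238 = 2.29866
The outcome is not rare, so the OR lies further from 1 than the RR.

2.299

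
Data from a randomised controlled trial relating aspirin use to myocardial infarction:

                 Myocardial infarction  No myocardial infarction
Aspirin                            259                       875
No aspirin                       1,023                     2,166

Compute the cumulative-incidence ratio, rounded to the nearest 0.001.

0.712

Cells: a = 259, b = 875, c = 1023, d = 2166.
Risk in exposed = 259/1134 = 0.22840; risk in unexposed = 1023/3189 = 0.32079.
RR = 0.22840 / 0.32079 = 0.71198
The risk is 29% lower among the exposed than among the unexposed.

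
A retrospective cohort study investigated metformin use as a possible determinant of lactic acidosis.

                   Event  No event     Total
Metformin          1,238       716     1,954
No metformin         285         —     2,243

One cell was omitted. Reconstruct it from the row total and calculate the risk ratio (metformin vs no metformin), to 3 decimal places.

4.986

The missing cell is in the unexposed row: 2243 − 285 = 1958.
So a = 1238, b = 716, c = 285, d = 1958.
RR = [a/(a+b)] / [c/(c+d)] = (1238/1954) / (285/2243) = 0.63357/0.12706 = 4.98632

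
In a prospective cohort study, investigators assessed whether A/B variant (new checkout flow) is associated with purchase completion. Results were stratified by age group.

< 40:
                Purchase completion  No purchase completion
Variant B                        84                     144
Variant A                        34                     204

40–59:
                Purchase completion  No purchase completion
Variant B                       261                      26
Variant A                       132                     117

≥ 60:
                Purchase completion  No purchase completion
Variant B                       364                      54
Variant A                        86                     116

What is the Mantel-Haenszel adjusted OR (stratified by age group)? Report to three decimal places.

OR_MH = Σ(aᵢdᵢ/nᵢ) / Σ(bᵢcᵢ/nᵢ), where nᵢ is the stratum total.
Stratum 1 (< 40): n = 466; a·d/n = 84·204/466 = 36.7725; b·c/n = 144·34/466 = 10.5064
Stratum 2 (40–59): n = 536; a·d/n = 261·117/536 = 56.9720; b·c/n = 26·132/536 = 6.4030
Stratum 3 (≥ 60): n = 620; a·d/n = 364·116/620 = 68.1032; b·c/n = 54·86/620 = 7.4903
OR_MH = (36.7725 + 56.9720 + 68.1032) / (10.5064 + 6.4030 + 7.4903) = 161.8478 / 24.3997 = 6.63317

6.633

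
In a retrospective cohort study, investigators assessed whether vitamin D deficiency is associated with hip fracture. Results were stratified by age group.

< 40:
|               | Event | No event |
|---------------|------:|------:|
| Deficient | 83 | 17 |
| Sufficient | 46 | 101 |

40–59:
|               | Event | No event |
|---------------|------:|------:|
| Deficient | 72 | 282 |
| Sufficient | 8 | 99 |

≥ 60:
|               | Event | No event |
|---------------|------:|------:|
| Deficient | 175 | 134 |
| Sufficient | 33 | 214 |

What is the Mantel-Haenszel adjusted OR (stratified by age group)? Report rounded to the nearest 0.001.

OR_MH = Σ(aᵢdᵢ/nᵢ) / Σ(bᵢcᵢ/nᵢ), where nᵢ is the stratum total.
Stratum 1 (< 40): n = 247; a·d/n = 83·101/247 = 33.9393; b·c/n = 17·46/247 = 3.1660
Stratum 2 (40–59): n = 461; a·d/n = 72·99/461 = 15.4620; b·c/n = 282·8/461 = 4.8937
Stratum 3 (≥ 60): n = 556; a·d/n = 175·214/556 = 67.3561; b·c/n = 134·33/556 = 7.9532
OR_MH = (33.9393 + 15.4620 + 67.3561) / (3.1660 + 4.8937 + 7.9532) = 116.7574 / 16.0129 = 7.29144

7.291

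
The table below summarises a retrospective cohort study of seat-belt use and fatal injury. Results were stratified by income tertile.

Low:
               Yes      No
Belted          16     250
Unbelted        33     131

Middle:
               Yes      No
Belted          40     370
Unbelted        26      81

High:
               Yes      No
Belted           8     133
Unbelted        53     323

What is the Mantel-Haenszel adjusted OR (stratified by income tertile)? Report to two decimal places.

0.31

OR_MH = Σ(aᵢdᵢ/nᵢ) / Σ(bᵢcᵢ/nᵢ), where nᵢ is the stratum total.
Stratum 1 (Low): n = 430; a·d/n = 16·131/430 = 4.8744; b·c/n = 250·33/430 = 19.1860
Stratum 2 (Middle): n = 517; a·d/n = 40·81/517 = 6.2669; b·c/n = 370·26/517 = 18.6074
Stratum 3 (High): n = 517; a·d/n = 8·323/517 = 4.9981; b·c/n = 133·53/517 = 13.6344
OR_MH = (4.8744 + 6.2669 + 4.9981) / (19.1860 + 18.6074 + 13.6344) = 16.1394 / 51.4278 = 0.31383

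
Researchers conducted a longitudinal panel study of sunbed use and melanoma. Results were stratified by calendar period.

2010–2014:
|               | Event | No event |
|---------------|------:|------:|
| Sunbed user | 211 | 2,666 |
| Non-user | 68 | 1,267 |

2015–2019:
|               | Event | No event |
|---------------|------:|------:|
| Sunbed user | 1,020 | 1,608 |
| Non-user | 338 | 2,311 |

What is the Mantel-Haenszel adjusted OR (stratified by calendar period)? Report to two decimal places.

3.49

OR_MH = Σ(aᵢdᵢ/nᵢ) / Σ(bᵢcᵢ/nᵢ), where nᵢ is the stratum total.
Stratum 1 (2010–2014): n = 4212; a·d/n = 211·1267/4212 = 63.4703; b·c/n = 2666·68/4212 = 43.0408
Stratum 2 (2015–2019): n = 5277; a·d/n = 1020·2311/5277 = 446.6970; b·c/n = 1608·338/5277 = 102.9949
OR_MH = (63.4703 + 446.6970) / (43.0408 + 102.9949) = 510.1673 / 146.0357 = 3.49344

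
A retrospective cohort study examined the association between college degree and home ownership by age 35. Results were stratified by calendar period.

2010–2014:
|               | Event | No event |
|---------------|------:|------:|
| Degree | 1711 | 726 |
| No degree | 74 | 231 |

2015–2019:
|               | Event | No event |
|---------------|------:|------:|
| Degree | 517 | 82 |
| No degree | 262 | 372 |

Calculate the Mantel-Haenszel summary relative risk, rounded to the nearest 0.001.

RR_MH = Σ(aᵢ·n₀ᵢ/nᵢ) / Σ(cᵢ·n₁ᵢ/nᵢ), with n₁ᵢ = aᵢ+bᵢ (exposed), n₀ᵢ = cᵢ+dᵢ (unexposed), nᵢ = n₁ᵢ+n₀ᵢ.
Stratum 1 (2010–2014): n₁ = 2437, n₀ = 305, n = 2742; a·n₀/n = 1711·305/2742 = 190.3191; c·n₁/n = 74·2437/2742 = 65.7688
Stratum 2 (2015–2019): n₁ = 599, n₀ = 634, n = 1233; a·n₀/n = 517·634/1233 = 265.8378; c·n₁/n = 262·599/1233 = 127.2814
RR_MH = (190.3191 + 265.8378) / (65.7688 + 127.2814) = 456.1569 / 193.0502 = 2.36289

2.363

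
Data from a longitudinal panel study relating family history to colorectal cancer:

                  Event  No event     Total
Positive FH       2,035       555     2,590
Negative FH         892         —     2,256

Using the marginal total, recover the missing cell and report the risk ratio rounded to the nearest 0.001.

1.987

The missing cell is in the unexposed row: 2256 − 892 = 1364.
So a = 2035, b = 555, c = 892, d = 1364.
RR = [a/(a+b)] / [c/(c+d)] = (2035/2590) / (892/2256) = 0.78571/0.39539 = 1.98719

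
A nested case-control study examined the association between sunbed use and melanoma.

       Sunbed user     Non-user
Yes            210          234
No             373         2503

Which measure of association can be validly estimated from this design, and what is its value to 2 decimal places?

6.02

Reading the table with exposure as columns: a = 210 (Sunbed user, case), b = 373 (Sunbed user, non-case), c = 234 (Non-user, case), d = 2503.
This is a nested case-control study: participants were sampled on outcome status, so risks in the source population cannot be estimated directly — relative risk is not valid here. The odds ratio is the appropriate measure.
OR = (a·d)/(b·c) = (210 × 2503) / (373 × 234) = 525630 / 87282 = 6.02220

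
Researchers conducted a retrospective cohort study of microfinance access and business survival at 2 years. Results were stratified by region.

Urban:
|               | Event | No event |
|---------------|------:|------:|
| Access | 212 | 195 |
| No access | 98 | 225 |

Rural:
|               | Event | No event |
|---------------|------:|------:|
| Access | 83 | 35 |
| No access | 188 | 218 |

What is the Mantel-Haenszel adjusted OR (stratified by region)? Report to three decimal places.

2.578

OR_MH = Σ(aᵢdᵢ/nᵢ) / Σ(bᵢcᵢ/nᵢ), where nᵢ is the stratum total.
Stratum 1 (Urban): n = 730; a·d/n = 212·225/730 = 65.3425; b·c/n = 195·98/730 = 26.1781
Stratum 2 (Rural): n = 524; a·d/n = 83·218/524 = 34.5305; b·c/n = 35·188/524 = 12.5573
OR_MH = (65.3425 + 34.5305) / (26.1781 + 12.5573) = 99.8730 / 38.7353 = 2.57834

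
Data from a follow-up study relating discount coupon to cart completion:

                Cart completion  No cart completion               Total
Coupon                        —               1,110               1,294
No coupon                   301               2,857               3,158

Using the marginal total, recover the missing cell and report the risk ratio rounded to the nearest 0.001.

The missing cell is in the exposed row: 1294 − 1110 = 184.
So a = 184, b = 1110, c = 301, d = 2857.
RR = [a/(a+b)] / [c/(c+d)] = (184/1294) / (301/3158) = 0.14219/0.09531 = 1.49186

1.492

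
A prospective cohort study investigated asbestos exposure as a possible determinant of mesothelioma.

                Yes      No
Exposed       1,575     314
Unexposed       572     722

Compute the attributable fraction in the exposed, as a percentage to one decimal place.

Cells: a = 1575, b = 314, c = 572, d = 722.
Risk in exposed = 1575/1889 = 0.83377; risk in unexposed = 572/1294 = 0.44204.
RR = 0.83377/0.44204 = 1.88620
AR% = (RR − 1)/RR × 100 = (1.88620 − 1)/1.88620 × 100 = 46.9832%

47.0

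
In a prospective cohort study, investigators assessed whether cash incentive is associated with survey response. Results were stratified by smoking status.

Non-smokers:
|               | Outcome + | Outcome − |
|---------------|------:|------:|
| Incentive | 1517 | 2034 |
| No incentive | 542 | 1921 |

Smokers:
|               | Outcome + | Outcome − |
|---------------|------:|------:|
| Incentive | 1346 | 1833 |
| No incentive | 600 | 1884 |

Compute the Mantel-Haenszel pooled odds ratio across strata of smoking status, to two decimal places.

OR_MH = Σ(aᵢdᵢ/nᵢ) / Σ(bᵢcᵢ/nᵢ), where nᵢ is the stratum total.
Stratum 1 (Non-smokers): n = 6014; a·d/n = 1517·1921/6014 = 484.5622; b·c/n = 2034·542/6014 = 183.3103
Stratum 2 (Smokers): n = 5663; a·d/n = 1346·1884/5663 = 447.7952; b·c/n = 1833·600/5663 = 194.2080
OR_MH = (484.5622 + 447.7952) / (183.3103 + 194.2080) = 932.3573 / 377.5183 = 2.46970

2.47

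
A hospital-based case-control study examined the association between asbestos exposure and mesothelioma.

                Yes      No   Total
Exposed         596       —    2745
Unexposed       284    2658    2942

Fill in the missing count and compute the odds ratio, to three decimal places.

2.596

The missing cell is in the exposed row: 2745 − 596 = 2149.
So a = 596, b = 2149, c = 284, d = 2658.
OR = (a·d)/(b·c) = (596 × 2658) / (2149 × 284) = 1584168 / 610316 = 2.59565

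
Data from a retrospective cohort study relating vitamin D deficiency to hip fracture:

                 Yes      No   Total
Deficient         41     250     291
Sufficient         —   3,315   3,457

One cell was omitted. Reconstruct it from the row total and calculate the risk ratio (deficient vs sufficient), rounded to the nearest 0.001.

3.430

The missing cell is in the unexposed row: 3457 − 3315 = 142.
So a = 41, b = 250, c = 142, d = 3315.
RR = [a/(a+b)] / [c/(c+d)] = (41/291) / (142/3457) = 0.14089/0.04108 = 3.43006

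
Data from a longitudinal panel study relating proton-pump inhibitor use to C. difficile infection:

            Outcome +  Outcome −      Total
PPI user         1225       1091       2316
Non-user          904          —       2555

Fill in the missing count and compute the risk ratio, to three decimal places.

The missing cell is in the unexposed row: 2555 − 904 = 1651.
So a = 1225, b = 1091, c = 904, d = 1651.
RR = [a/(a+b)] / [c/(c+d)] = (1225/2316) / (904/2555) = 0.52893/0.35382 = 1.49493

1.495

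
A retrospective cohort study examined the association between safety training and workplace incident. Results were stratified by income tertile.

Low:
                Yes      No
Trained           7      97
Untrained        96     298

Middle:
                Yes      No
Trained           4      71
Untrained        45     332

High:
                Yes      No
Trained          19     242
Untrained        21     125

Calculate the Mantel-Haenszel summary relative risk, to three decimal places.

RR_MH = Σ(aᵢ·n₀ᵢ/nᵢ) / Σ(cᵢ·n₁ᵢ/nᵢ), with n₁ᵢ = aᵢ+bᵢ (exposed), n₀ᵢ = cᵢ+dᵢ (unexposed), nᵢ = n₁ᵢ+n₀ᵢ.
Stratum 1 (Low): n₁ = 104, n₀ = 394, n = 498; a·n₀/n = 7·394/498 = 5.5382; c·n₁/n = 96·104/498 = 20.0482
Stratum 2 (Middle): n₁ = 75, n₀ = 377, n = 452; a·n₀/n = 4·377/452 = 3.3363; c·n₁/n = 45·75/452 = 7.4668
Stratum 3 (High): n₁ = 261, n₀ = 146, n = 407; a·n₀/n = 19·146/407 = 6.8157; c·n₁/n = 21·261/407 = 13.4668
RR_MH = (5.5382 + 3.3363 + 6.8157) / (20.0482 + 7.4668 + 13.4668) = 15.6902 / 40.9818 = 0.38286

0.383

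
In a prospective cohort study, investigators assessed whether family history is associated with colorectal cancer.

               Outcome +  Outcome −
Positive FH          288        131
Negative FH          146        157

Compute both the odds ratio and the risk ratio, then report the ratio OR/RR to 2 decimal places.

Cells: a = 288, b = 131, c = 146, d = 157.
OR = (288·157)/(131·146) = 45216/19126 = 2.36411
Risk in exposed = 288/419 = 0.68735; risk in unexposed = 146/303 = 0.48185; RR = 1.42649
OR/RR = 2.36411 / 1.42649 = 1.65729
The outcome is not rare, so the OR lies further from 1 than the RR.

1.66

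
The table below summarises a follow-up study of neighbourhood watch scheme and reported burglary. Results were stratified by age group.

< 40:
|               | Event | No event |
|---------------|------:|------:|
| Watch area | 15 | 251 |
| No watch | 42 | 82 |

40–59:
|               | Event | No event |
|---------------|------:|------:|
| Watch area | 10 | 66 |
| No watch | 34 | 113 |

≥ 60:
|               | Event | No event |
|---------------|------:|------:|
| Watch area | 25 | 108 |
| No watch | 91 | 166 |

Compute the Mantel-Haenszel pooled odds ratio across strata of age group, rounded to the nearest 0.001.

0.303

OR_MH = Σ(aᵢdᵢ/nᵢ) / Σ(bᵢcᵢ/nᵢ), where nᵢ is the stratum total.
Stratum 1 (< 40): n = 390; a·d/n = 15·82/390 = 3.1538; b·c/n = 251·42/390 = 27.0308
Stratum 2 (40–59): n = 223; a·d/n = 10·113/223 = 5.0673; b·c/n = 66·34/223 = 10.0628
Stratum 3 (≥ 60): n = 390; a·d/n = 25·166/390 = 10.6410; b·c/n = 108·91/390 = 25.2000
OR_MH = (3.1538 + 5.0673 + 10.6410) / (27.0308 + 10.0628 + 25.2000) = 18.8621 / 62.2935 = 0.30279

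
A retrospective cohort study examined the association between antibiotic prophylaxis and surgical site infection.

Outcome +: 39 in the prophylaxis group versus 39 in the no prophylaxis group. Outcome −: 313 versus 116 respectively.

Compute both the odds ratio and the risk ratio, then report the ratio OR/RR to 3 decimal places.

0.842

From the description: a = 39, b = 313, c = 39, d = 116.
OR = (39·116)/(313·39) = 4524/12207 = 0.37061
Risk in exposed = 39/352 = 0.11080; risk in unexposed = 39/155 = 0.25161; RR = 0.44034
OR/RR = 0.37061 / 0.44034 = 0.84164
The outcome is not rare, so the OR lies further from 1 than the RR.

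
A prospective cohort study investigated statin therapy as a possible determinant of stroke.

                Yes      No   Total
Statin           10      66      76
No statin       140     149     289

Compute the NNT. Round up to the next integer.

Risk in treated group = 10/76 = 0.13158; risk in control = 140/289 = 0.48443.
Absolute risk reduction = 0.48443 − 0.13158 = 0.35285
NNT = 1 / ARR = 1 / 0.35285 = 2.834 → round up → 3

3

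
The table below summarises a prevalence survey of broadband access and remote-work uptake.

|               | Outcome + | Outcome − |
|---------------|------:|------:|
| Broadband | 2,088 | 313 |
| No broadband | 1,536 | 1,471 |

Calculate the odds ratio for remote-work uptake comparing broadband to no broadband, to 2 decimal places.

6.39

Cells: a = 2088, b = 313, c = 1536, d = 1471.
OR = (a·d)/(b·c) = (2088 × 1471) / (313 × 1536) = 3071448 / 480768 = 6.38863
The odds of remote-work uptake are about 6.39 times as high in the broadband group.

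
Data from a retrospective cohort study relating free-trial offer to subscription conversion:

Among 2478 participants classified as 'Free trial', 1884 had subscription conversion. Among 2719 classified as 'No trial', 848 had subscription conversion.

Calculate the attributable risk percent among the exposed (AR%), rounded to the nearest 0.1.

59.0

From the description: a = 1884, b = 594, c = 848, d = 1871.
Risk in exposed = 1884/2478 = 0.76029; risk in unexposed = 848/2719 = 0.31188.
RR = 0.76029/0.31188 = 2.43777
AR% = (RR − 1)/RR × 100 = (2.43777 − 1)/2.43777 × 100 = 58.9789%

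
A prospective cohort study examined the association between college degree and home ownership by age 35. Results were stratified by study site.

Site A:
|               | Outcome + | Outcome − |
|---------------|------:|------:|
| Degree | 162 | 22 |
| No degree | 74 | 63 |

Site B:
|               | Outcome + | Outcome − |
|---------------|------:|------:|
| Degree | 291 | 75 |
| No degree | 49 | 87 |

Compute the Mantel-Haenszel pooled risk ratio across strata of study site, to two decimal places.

RR_MH = Σ(aᵢ·n₀ᵢ/nᵢ) / Σ(cᵢ·n₁ᵢ/nᵢ), with n₁ᵢ = aᵢ+bᵢ (exposed), n₀ᵢ = cᵢ+dᵢ (unexposed), nᵢ = n₁ᵢ+n₀ᵢ.
Stratum 1 (Site A): n₁ = 184, n₀ = 137, n = 321; a·n₀/n = 162·137/321 = 69.1402; c·n₁/n = 74·184/321 = 42.4174
Stratum 2 (Site B): n₁ = 366, n₀ = 136, n = 502; a·n₀/n = 291·136/502 = 78.8367; c·n₁/n = 49·366/502 = 35.7251
RR_MH = (69.1402 + 78.8367) / (42.4174 + 35.7251) = 147.9768 / 78.1425 = 1.89368

1.89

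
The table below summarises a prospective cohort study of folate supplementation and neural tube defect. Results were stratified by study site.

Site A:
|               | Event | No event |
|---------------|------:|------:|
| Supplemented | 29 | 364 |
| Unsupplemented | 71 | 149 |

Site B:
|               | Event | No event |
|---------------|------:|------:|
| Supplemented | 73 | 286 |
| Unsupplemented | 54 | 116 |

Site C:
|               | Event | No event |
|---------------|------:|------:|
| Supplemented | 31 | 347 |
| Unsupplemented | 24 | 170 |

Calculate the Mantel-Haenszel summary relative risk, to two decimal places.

0.45

RR_MH = Σ(aᵢ·n₀ᵢ/nᵢ) / Σ(cᵢ·n₁ᵢ/nᵢ), with n₁ᵢ = aᵢ+bᵢ (exposed), n₀ᵢ = cᵢ+dᵢ (unexposed), nᵢ = n₁ᵢ+n₀ᵢ.
Stratum 1 (Site A): n₁ = 393, n₀ = 220, n = 613; a·n₀/n = 29·220/613 = 10.4078; c·n₁/n = 71·393/613 = 45.5188
Stratum 2 (Site B): n₁ = 359, n₀ = 170, n = 529; a·n₀/n = 73·170/529 = 23.4594; c·n₁/n = 54·359/529 = 36.6465
Stratum 3 (Site C): n₁ = 378, n₀ = 194, n = 572; a·n₀/n = 31·194/572 = 10.5140; c·n₁/n = 24·378/572 = 15.8601
RR_MH = (10.4078 + 23.4594 + 10.5140) / (45.5188 + 36.6465 + 15.8601) = 44.3812 / 98.0254 = 0.45275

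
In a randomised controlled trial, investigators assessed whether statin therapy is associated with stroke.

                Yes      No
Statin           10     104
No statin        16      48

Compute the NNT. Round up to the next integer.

7

Risk in treated group = 10/114 = 0.08772; risk in control = 16/64 = 0.25000.
Absolute risk reduction = 0.25000 − 0.08772 = 0.16228
NNT = 1 / ARR = 1 / 0.16228 = 6.162 → round up → 7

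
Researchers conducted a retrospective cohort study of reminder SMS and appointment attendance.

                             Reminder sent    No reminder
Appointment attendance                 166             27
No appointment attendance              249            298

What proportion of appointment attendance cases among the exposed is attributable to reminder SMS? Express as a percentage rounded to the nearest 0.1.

Reading the table with exposure as columns: a = 166 (Reminder sent, case), b = 249 (Reminder sent, non-case), c = 27 (No reminder, case), d = 298.
Risk in exposed = 166/415 = 0.40000; risk in unexposed = 27/325 = 0.08308.
RR = 0.40000/0.08308 = 4.81481
AR% = (RR − 1)/RR × 100 = (4.81481 − 1)/4.81481 × 100 = 79.2308%

79.2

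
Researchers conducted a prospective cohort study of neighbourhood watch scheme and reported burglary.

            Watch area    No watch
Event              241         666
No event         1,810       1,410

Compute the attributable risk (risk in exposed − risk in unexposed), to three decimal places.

Reading the table with exposure as columns: a = 241 (Watch area, case), b = 1810 (Watch area, non-case), c = 666 (No watch, case), d = 1410.
Risk in exposed = 241/2051 = 0.117504; risk in unexposed = 666/2076 = 0.320809.
Risk difference = 0.117504 − 0.320809 = -0.203306

-0.203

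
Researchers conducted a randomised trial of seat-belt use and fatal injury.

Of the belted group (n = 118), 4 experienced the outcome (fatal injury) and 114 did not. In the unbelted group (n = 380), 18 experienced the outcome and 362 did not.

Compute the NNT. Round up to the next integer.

Risk in treated group = 4/118 = 0.03390; risk in control = 18/380 = 0.04737.
Absolute risk reduction = 0.04737 − 0.03390 = 0.01347
NNT = 1 / ARR = 1 / 0.01347 = 74.238 → round up → 75

75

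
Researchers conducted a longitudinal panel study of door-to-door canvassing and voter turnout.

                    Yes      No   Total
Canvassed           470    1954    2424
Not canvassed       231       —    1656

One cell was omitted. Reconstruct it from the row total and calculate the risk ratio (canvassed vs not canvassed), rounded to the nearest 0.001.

1.390

The missing cell is in the unexposed row: 1656 − 231 = 1425.
So a = 470, b = 1954, c = 231, d = 1425.
RR = [a/(a+b)] / [c/(c+d)] = (470/2424) / (231/1656) = 0.19389/0.13949 = 1.39000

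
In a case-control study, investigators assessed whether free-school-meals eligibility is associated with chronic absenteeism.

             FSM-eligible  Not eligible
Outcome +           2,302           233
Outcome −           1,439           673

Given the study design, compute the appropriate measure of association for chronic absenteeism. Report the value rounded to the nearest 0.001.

Reading the table with exposure as columns: a = 2302 (FSM-eligible, case), b = 1439 (FSM-eligible, non-case), c = 233 (Not eligible, case), d = 673.
This is a case-control study: participants were sampled on outcome status, so risks in the source population cannot be estimated directly — relative risk is not valid here. The odds ratio is the appropriate measure.
OR = (a·d)/(b·c) = (2302 × 673) / (1439 × 233) = 1549246 / 335287 = 4.62066

4.621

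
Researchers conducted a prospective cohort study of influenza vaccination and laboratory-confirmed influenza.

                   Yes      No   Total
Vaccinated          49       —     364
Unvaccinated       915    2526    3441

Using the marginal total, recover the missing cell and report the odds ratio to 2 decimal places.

The missing cell is in the exposed row: 364 − 49 = 315.
So a = 49, b = 315, c = 915, d = 2526.
OR = (a·d)/(b·c) = (49 × 2526) / (315 × 915) = 123774 / 288225 = 0.42944

0.43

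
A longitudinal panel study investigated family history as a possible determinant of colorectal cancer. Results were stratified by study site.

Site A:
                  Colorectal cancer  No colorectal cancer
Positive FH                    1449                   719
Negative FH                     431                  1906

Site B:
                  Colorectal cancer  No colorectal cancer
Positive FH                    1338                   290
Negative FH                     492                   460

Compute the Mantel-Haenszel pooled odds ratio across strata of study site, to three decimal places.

OR_MH = Σ(aᵢdᵢ/nᵢ) / Σ(bᵢcᵢ/nᵢ), where nᵢ is the stratum total.
Stratum 1 (Site A): n = 4505; a·d/n = 1449·1906/4505 = 613.0508; b·c/n = 719·431/4505 = 68.7878
Stratum 2 (Site B): n = 2580; a·d/n = 1338·460/2580 = 238.5581; b·c/n = 290·492/2580 = 55.3023
OR_MH = (613.0508 + 238.5581) / (68.7878 + 55.3023) = 851.6090 / 124.0901 = 6.86283

6.863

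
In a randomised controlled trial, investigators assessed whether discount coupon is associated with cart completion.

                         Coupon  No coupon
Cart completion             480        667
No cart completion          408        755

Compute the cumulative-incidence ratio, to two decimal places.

Reading the table with exposure as columns: a = 480 (Coupon, case), b = 408 (Coupon, non-case), c = 667 (No coupon, case), d = 755.
Risk in exposed = 480/888 = 0.54054; risk in unexposed = 667/1422 = 0.46906.
RR = 0.54054 / 0.46906 = 1.15240
The risk among the exposed is 1.15 times that among the unexposed.

1.15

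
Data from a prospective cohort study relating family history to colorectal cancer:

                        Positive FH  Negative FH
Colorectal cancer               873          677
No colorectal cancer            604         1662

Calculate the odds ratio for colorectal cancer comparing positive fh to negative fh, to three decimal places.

Reading the table with exposure as columns: a = 873 (Positive FH, case), b = 604 (Positive FH, non-case), c = 677 (Negative FH, case), d = 1662.
OR = (a·d)/(b·c) = (873 × 1662) / (604 × 677) = 1450926 / 408908 = 3.54829
The odds of colorectal cancer are about 3.55 times as high in the positive fh group.

3.548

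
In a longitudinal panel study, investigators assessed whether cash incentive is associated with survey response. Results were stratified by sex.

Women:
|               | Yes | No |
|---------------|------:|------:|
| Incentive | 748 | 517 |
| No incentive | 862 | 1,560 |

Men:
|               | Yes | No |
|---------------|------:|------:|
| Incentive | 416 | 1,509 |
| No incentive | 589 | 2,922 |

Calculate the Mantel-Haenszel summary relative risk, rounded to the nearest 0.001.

1.507

RR_MH = Σ(aᵢ·n₀ᵢ/nᵢ) / Σ(cᵢ·n₁ᵢ/nᵢ), with n₁ᵢ = aᵢ+bᵢ (exposed), n₀ᵢ = cᵢ+dᵢ (unexposed), nᵢ = n₁ᵢ+n₀ᵢ.
Stratum 1 (Women): n₁ = 1265, n₀ = 2422, n = 3687; a·n₀/n = 748·2422/3687 = 491.3632; c·n₁/n = 862·1265/3687 = 295.7499
Stratum 2 (Men): n₁ = 1925, n₀ = 3511, n = 5436; a·n₀/n = 416·3511/5436 = 268.6858; c·n₁/n = 589·1925/5436 = 208.5771
RR_MH = (491.3632 + 268.6858) / (295.7499 + 208.5771) = 760.0490 / 504.3270 = 1.50706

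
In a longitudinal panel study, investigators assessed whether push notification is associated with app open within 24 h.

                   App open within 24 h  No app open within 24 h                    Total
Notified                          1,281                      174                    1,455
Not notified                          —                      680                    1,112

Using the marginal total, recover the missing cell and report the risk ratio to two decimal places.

The missing cell is in the unexposed row: 1112 − 680 = 432.
So a = 1281, b = 174, c = 432, d = 680.
RR = [a/(a+b)] / [c/(c+d)] = (1281/1455) / (432/1112) = 0.88041/0.38849 = 2.26625

2.27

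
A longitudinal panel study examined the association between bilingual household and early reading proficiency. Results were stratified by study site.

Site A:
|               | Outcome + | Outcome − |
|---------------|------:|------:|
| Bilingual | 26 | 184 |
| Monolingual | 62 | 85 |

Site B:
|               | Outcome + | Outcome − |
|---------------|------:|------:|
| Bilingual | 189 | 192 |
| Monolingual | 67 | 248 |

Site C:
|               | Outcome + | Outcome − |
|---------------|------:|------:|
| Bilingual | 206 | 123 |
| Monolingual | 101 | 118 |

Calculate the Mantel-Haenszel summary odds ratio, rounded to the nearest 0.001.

OR_MH = Σ(aᵢdᵢ/nᵢ) / Σ(bᵢcᵢ/nᵢ), where nᵢ is the stratum total.
Stratum 1 (Site A): n = 357; a·d/n = 26·85/357 = 6.1905; b·c/n = 184·62/357 = 31.9552
Stratum 2 (Site B): n = 696; a·d/n = 189·248/696 = 67.3448; b·c/n = 192·67/696 = 18.4828
Stratum 3 (Site C): n = 548; a·d/n = 206·118/548 = 44.3577; b·c/n = 123·101/548 = 22.6697
OR_MH = (6.1905 + 67.3448 + 44.3577) / (31.9552 + 18.4828 + 22.6697) = 117.8930 / 73.1076 = 1.61259

1.613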